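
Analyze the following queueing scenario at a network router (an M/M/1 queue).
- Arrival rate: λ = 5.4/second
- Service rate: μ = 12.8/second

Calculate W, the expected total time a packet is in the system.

First, compute utilization: ρ = λ/μ = 5.4/12.8 = 0.4219
For M/M/1: W = 1/(μ-λ)
W = 1/(12.8-5.4) = 1/7.40
W = 0.1351 seconds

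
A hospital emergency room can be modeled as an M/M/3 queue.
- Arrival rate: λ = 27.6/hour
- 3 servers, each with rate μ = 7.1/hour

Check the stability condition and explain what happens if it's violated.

Stability requires ρ = λ/(cμ) < 1
ρ = 27.6/(3 × 7.1) = 27.6/21.30 = 1.2958
Since 1.2958 ≥ 1, the system is UNSTABLE.
Need c > λ/μ = 27.6/7.1 = 3.89.
Minimum servers needed: c = 4.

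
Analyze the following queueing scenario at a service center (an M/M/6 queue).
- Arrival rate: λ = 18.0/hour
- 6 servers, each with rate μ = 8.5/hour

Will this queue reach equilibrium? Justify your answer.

Stability requires ρ = λ/(cμ) < 1
ρ = 18.0/(6 × 8.5) = 18.0/51.00 = 0.3529
Since 0.3529 < 1, the system is STABLE.
The servers are busy 35.29% of the time.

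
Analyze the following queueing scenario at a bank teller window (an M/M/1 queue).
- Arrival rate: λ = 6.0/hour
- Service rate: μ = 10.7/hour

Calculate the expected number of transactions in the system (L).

ρ = λ/μ = 6.0/10.7 = 0.5607
For M/M/1: L = λ/(μ-λ)
L = 6.0/(10.7-6.0) = 6.0/4.70
L = 1.2766 transactions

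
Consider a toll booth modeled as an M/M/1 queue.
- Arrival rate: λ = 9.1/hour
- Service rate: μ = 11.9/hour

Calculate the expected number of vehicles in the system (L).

ρ = λ/μ = 9.1/11.9 = 0.7647
For M/M/1: L = λ/(μ-λ)
L = 9.1/(11.9-9.1) = 9.1/2.80
L = 3.2500 vehicles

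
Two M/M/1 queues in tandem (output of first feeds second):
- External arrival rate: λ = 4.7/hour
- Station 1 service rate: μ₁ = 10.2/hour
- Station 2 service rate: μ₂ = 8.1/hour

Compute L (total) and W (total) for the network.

By Jackson's theorem, each station behaves as independent M/M/1.
Station 1: ρ₁ = 4.7/10.2 = 0.4608, L₁ = ρ₁/(1-ρ₁) = λ/(μ₁-λ) = 4.7/5.50 = 0.8545
Station 2: ρ₂ = 4.7/8.1 = 0.5802, L₂ = ρ₂/(1-ρ₂) = λ/(μ₂-λ) = 4.7/3.40 = 1.3824
Total: L = L₁ + L₂ = 0.8545 + 1.3824 = 2.2369
W = L/λ = 2.2369/4.7 = 0.4759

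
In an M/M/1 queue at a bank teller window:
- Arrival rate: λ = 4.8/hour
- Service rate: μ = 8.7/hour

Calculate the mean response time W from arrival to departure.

First, compute utilization: ρ = λ/μ = 4.8/8.7 = 0.5517
For M/M/1: W = 1/(μ-λ)
W = 1/(8.7-4.8) = 1/3.90
W = 0.2564 hours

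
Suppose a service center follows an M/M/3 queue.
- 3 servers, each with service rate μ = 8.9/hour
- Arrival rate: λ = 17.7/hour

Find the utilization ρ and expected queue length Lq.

Traffic intensity: ρ = λ/(cμ) = 17.7/(3×8.9) = 0.6629
Since ρ = 0.6629 < 1, system is stable.
Offered load a = λ/μ = cρ = 17.7/8.9 = 1.9888
P₀ = [ Σₙ₌₀^2 aⁿ/n! + a^3/(3!(1-ρ)) ]⁻¹
Σ = a^0/0! + a^1/1! + a^2/2! = 1.0000 + 1.9888 + 1.9776 = 4.9664
a^3/(3!(1-ρ)) = 7.86592/(6 × 0.337079) = 3.8893
P₀ = 1/(4.9664 + 3.8893) = 0.1129
Lq = P₀·a^3·ρ / (3!(1-ρ)²) = 0.1129 × 7.8659 × 0.6629 / (6 × 0.1136) = 0.8637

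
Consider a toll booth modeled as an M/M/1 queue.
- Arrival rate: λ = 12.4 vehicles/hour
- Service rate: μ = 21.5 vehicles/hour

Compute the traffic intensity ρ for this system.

Server utilization: ρ = λ/μ
ρ = 12.4/21.5 = 0.5767
The server is busy 57.67% of the time.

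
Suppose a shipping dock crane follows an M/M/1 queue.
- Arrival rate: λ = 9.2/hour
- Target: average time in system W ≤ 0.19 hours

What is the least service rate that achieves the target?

For M/M/1: W = 1/(μ-λ)
Need W ≤ 0.19, so 1/(μ-λ) ≤ 0.19
μ - λ ≥ 1/0.19 = 5.2632
μ ≥ 9.2 + 5.2632 = 14.4632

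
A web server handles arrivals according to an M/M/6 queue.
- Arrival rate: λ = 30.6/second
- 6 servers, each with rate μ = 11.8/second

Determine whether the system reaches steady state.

Stability requires ρ = λ/(cμ) < 1
ρ = 30.6/(6 × 11.8) = 30.6/70.80 = 0.4322
Since 0.4322 < 1, the system is STABLE.
The servers are busy 43.22% of the time.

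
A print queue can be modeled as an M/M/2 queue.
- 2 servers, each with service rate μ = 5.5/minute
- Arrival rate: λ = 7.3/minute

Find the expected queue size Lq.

Traffic intensity: ρ = λ/(cμ) = 7.3/(2×5.5) = 0.6636
Since ρ = 0.6636 < 1, system is stable.
Offered load a = λ/μ = cρ = 7.3/5.5 = 1.3273
P₀ = [ Σₙ₌₀^1 aⁿ/n! + a^2/(2!(1-ρ)) ]⁻¹
Σ = a^0/0! + a^1/1! = 1.0000 + 1.3273 = 2.3273
a^2/(2!(1-ρ)) = 1.76165/(2 × 0.336364) = 2.6187
P₀ = 1/(2.3273 + 2.6187) = 0.2022
Lq = P₀·a^2·ρ / (2!(1-ρ)²) = 0.202186 × 1.76165 × 0.663636 / (2 × 0.113140) = 1.0446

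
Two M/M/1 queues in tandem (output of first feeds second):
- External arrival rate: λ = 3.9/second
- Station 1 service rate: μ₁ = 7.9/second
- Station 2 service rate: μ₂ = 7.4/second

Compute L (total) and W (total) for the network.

By Jackson's theorem, each station behaves as independent M/M/1.
Station 1: ρ₁ = 3.9/7.9 = 0.4937, L₁ = ρ₁/(1-ρ₁) = λ/(μ₁-λ) = 3.9/4.00 = 0.9750
Station 2: ρ₂ = 3.9/7.4 = 0.5270, L₂ = ρ₂/(1-ρ₂) = λ/(μ₂-λ) = 3.9/3.50 = 1.1143
Total: L = L₁ + L₂ = 0.9750 + 1.1143 = 2.0893
W = L/λ = 2.0893/3.9 = 0.5357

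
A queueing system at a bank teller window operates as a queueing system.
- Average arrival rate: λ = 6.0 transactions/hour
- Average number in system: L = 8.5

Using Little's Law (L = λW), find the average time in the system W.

Little's Law: L = λW, so W = L/λ
W = 8.5/6.0 = 1.4167 hours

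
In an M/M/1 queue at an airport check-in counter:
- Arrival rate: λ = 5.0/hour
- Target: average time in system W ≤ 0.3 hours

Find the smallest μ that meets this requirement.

For M/M/1: W = 1/(μ-λ)
Need W ≤ 0.3, so 1/(μ-λ) ≤ 0.3
μ - λ ≥ 1/0.3 = 3.3333
μ ≥ 5.0 + 3.3333 = 8.3333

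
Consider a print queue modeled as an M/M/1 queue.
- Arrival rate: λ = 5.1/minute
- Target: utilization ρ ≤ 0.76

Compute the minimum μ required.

ρ = λ/μ, so μ = λ/ρ
μ ≥ 5.1/0.76 = 6.7105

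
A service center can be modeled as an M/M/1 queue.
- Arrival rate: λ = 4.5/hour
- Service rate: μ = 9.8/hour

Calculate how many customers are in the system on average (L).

ρ = λ/μ = 4.5/9.8 = 0.4592
For M/M/1: L = λ/(μ-λ)
L = 4.5/(9.8-4.5) = 4.5/5.30
L = 0.8491 customers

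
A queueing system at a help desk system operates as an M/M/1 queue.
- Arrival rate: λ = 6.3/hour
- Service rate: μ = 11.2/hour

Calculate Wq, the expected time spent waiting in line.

First, compute utilization: ρ = λ/μ = 6.3/11.2 = 0.5625
For M/M/1: Wq = λ/(μ(μ-λ))
Wq = 6.3/(11.2 × (11.2-6.3))
Wq = 6.3/(11.2 × 4.90)
Wq = 0.1148 hours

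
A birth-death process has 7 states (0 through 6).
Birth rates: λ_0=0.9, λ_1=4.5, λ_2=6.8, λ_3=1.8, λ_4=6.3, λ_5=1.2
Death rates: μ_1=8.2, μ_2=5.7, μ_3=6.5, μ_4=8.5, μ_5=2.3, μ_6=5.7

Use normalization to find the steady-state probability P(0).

Ratios P(n)/P(0) = (λ₀···λₙ₋₁)/(μ₁···μₙ):
P(1)/P(0) = (0.9)/(8.2) = 0.10976
P(2)/P(0) = (0.9×4.5)/(8.2×5.7) = 0.086650
P(3)/P(0) = (0.9×4.5×6.8)/(8.2×5.7×6.5) = 0.090649
P(4)/P(0) = (0.9×4.5×6.8×1.8)/(8.2×5.7×6.5×8.5) = 0.019196
P(5)/P(0) = (0.9×4.5×6.8×1.8×6.3)/(8.2×5.7×6.5×8.5×2.3) = 0.052581
P(6)/P(0) = (0.9×4.5×6.8×1.8×6.3×1.2)/(8.2×5.7×6.5×8.5×2.3×5.7) = 0.011070

Normalization: ∑ P(n) = 1
P(0) × (1.0000 + 0.10976 + 0.086650 + 0.090649 + 0.019196 + 0.052581 + 0.011070) = 1
P(0) × 1.3699 = 1
P(0) = 1/1.3699 = 0.7300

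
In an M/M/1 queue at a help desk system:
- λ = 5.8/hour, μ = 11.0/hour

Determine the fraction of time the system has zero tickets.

ρ = λ/μ = 5.8/11.0 = 0.5273
P(0) = 1 - ρ = 1 - 0.5273 = 0.4727
The server is idle 47.27% of the time.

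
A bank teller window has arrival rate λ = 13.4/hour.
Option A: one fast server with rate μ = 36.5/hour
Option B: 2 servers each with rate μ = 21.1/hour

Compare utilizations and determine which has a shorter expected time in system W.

Option A: single server μ = 36.5 (M/M/1)
  ρ_A = 13.4/36.5 = 0.3671
  W_A = 1/(μ-λ) = 1/(36.5-13.4) = 1/23.10 = 0.04329

Option B: 2 servers μ = 21.1 (M/M/2)
  ρ_B = λ/(cμ) = 13.4/(2×21.1) = 0.3175
  Offered load a = λ/μ = cρ = 13.4/21.1 = 0.6351
  P₀ = [ Σₙ₌₀^1 aⁿ/n! + a^2/(2!(1-ρ)) ]⁻¹
  Σ = a^0/0! + a^1/1! = 1.0000 + 0.6351 = 1.6351
  a^2/(2!(1-ρ)) = 0.4033/(2 × 0.6825) = 0.2955
  P₀ = 1/(1.6351 + 0.2955) = 0.5180
  Lq = P₀·a^2·ρ / (2!(1-ρ)²) = 0.517986 × 0.403315 × 0.317536 / (2 × 0.465758) = 0.07121
  Wq_B = Lq/λ = 0.071214/13.4 = 0.0053145
  W_B = Wq_B + 1/μ = 0.0053145 + 0.047393 = 0.05271

Since W_A = 0.04329 < W_B = 0.05271, Option A (single fast server) has the shorter time in system.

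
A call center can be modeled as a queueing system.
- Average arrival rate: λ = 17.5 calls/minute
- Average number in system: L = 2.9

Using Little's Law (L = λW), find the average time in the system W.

Little's Law: L = λW, so W = L/λ
W = 2.9/17.5 = 0.1657 minutes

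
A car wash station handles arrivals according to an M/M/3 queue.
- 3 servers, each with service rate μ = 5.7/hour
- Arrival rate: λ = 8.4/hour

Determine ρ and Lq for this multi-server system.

Traffic intensity: ρ = λ/(cμ) = 8.4/(3×5.7) = 0.4912
Since ρ = 0.4912 < 1, system is stable.
Offered load a = λ/μ = cρ = 8.4/5.7 = 1.4737
P₀ = [ Σₙ₌₀^2 aⁿ/n! + a^3/(3!(1-ρ)) ]⁻¹
Σ = a^0/0! + a^1/1! + a^2/2! = 1.0000 + 1.4737 + 1.0859 = 3.5596
a^3/(3!(1-ρ)) = 3.2005/(6 × 0.5088) = 1.0484
P₀ = 1/(3.5596 + 1.0484) = 0.2170
Lq = P₀·a^3·ρ / (3!(1-ρ)²) = 0.2170 × 3.2005 × 0.4912 / (6 × 0.2588) = 0.2197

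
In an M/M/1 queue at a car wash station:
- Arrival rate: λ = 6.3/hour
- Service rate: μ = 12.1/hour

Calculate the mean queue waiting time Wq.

First, compute utilization: ρ = λ/μ = 6.3/12.1 = 0.5207
For M/M/1: Wq = λ/(μ(μ-λ))
Wq = 6.3/(12.1 × (12.1-6.3))
Wq = 6.3/(12.1 × 5.80)
Wq = 0.08977 hours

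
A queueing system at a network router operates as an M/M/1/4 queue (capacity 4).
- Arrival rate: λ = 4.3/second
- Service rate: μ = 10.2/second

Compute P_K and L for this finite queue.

ρ = λ/μ = 4.3/10.2 = 0.42157
P₀ = (1-ρ)/(1-ρ^(K+1)) = (1-0.42157)/(1-0.42157^5) = 0.5784/0.9867 = 0.5862
P_K = P₀×ρ^K = 0.58624 × 0.42157^4 = 0.58624 × 0.031585 = 0.01852
Blocking probability P_4 = 0.01852 (1.85%)
L = ρ[1 - (K+1)ρ^K + Kρ^(K+1)] / [(1-ρ)(1-ρ^(K+1))]
L = 0.42157 × (1 - 5×0.031585 + 4×0.013315) / ((1 - 0.42157) × (1 - 0.013315)) = 0.6613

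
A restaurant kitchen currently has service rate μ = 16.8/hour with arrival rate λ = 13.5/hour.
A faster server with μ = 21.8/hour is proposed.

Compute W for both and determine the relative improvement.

System 1: ρ₁ = 13.5/16.8 = 0.8036, W₁ = 1/(16.8-13.5) = 0.30303
System 2: ρ₂ = 13.5/21.8 = 0.6193, W₂ = 1/(21.8-13.5) = 0.12048
Improvement: (W₁-W₂)/W₁ = (0.30303-0.12048)/0.30303 = 60.24%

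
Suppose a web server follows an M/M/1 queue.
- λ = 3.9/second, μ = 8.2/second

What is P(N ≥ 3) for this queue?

ρ = λ/μ = 3.9/8.2 = 0.4756
P(N ≥ n) = ρⁿ
P(N ≥ 3) = 0.4756^3
P(N ≥ 3) = 0.1076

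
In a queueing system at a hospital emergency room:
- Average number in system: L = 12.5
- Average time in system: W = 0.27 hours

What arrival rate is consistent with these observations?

Little's Law: L = λW, so λ = L/W
λ = 12.5/0.27 = 46.2963 patients/hour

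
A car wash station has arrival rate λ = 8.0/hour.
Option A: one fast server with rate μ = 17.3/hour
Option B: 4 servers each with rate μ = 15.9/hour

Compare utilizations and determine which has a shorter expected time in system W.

Option A: single server μ = 17.3 (M/M/1)
  ρ_A = 8.0/17.3 = 0.4624
  W_A = 1/(μ-λ) = 1/(17.3-8.0) = 1/9.30 = 0.1075

Option B: 4 servers μ = 15.9 (M/M/4)
  ρ_B = λ/(cμ) = 8.0/(4×15.9) = 0.1258
  Offered load a = λ/μ = cρ = 8.0/15.9 = 0.5031
  P₀ = [ Σₙ₌₀^3 aⁿ/n! + a^4/(4!(1-ρ)) ]⁻¹
  Σ = a^0/0! + a^1/1! + a^2/2! + a^3/3! = 1.00000 + 0.503145 + 0.126577 + 0.0212289 = 1.6510
  a^4/(4!(1-ρ)) = 0.06409/(24 × 0.8742) = 0.003055
  P₀ = 1/(1.6510 + 0.003055) = 0.6046
  Lq = P₀·a^4·ρ / (4!(1-ρ)²) = 0.60459 × 0.064087 × 0.12579 / (24 × 0.76425) = 0.0002657
  Wq_B = Lq/λ = 0.00026572/8.0 = 0.000033215
  W_B = Wq_B + 1/μ = 0.000033215 + 0.062893 = 0.06293

Since W_B = 0.06293 < W_A = 0.1075, Option B (multiple servers) has the shorter time in system.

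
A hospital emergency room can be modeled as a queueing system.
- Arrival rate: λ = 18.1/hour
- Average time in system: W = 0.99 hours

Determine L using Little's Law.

Little's Law: L = λW
L = 18.1 × 0.99 = 17.9190 patients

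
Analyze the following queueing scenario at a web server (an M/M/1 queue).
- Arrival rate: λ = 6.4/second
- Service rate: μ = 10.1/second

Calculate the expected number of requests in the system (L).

ρ = λ/μ = 6.4/10.1 = 0.6337
For M/M/1: L = λ/(μ-λ)
L = 6.4/(10.1-6.4) = 6.4/3.70
L = 1.7297 requests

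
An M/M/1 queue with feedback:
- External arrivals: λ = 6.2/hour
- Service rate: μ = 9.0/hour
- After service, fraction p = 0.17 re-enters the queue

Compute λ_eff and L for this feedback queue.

Effective arrival rate: λ_eff = λ/(1-p) = 6.2/(1-0.17) = 6.2/0.83 = 7.46988
ρ = λ_eff/μ = 7.46988/9.0 = 0.829987
L = ρ/(1-ρ) = 0.829987/(1-0.829987) = 4.8819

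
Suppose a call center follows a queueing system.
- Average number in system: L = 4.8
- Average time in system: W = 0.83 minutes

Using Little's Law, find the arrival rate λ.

Little's Law: L = λW, so λ = L/W
λ = 4.8/0.83 = 5.7831 calls/minute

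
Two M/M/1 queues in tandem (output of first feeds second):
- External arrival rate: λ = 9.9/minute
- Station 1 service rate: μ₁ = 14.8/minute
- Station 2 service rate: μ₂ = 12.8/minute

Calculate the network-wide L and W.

By Jackson's theorem, each station behaves as independent M/M/1.
Station 1: ρ₁ = 9.9/14.8 = 0.6689, L₁ = ρ₁/(1-ρ₁) = λ/(μ₁-λ) = 9.9/4.90 = 2.0204
Station 2: ρ₂ = 9.9/12.8 = 0.7734, L₂ = ρ₂/(1-ρ₂) = λ/(μ₂-λ) = 9.9/2.90 = 3.4138
Total: L = L₁ + L₂ = 2.0204 + 3.4138 = 5.4342
W = L/λ = 5.4342/9.9 = 0.5489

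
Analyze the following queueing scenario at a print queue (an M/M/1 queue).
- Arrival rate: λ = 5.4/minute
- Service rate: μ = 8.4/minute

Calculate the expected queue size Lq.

ρ = λ/μ = 5.4/8.4 = 0.6429
For M/M/1: Lq = λ²/(μ(μ-λ))
Lq = 29.16/(8.4 × 3.00)
Lq = 1.1571 jobs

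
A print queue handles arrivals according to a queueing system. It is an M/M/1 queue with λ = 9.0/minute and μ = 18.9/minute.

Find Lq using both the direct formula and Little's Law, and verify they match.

Method 1 (direct): Lq = λ²/(μ(μ-λ)) = 81.00/(18.9 × 9.90) = 0.4329

Method 2 (Little's Law):
W = 1/(μ-λ) = 1/9.90 = 0.10101
Wq = W - 1/μ = 0.10101 - 0.052910 = 0.04810
Lq = λWq = 9.0 × 0.04810 = 0.4329 ✔ (matches Method 1)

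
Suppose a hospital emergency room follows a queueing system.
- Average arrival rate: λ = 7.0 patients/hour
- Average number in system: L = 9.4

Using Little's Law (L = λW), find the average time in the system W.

Little's Law: L = λW, so W = L/λ
W = 9.4/7.0 = 1.3429 hours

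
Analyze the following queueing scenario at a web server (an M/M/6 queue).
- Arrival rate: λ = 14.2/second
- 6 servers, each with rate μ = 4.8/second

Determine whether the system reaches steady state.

Stability requires ρ = λ/(cμ) < 1
ρ = 14.2/(6 × 4.8) = 14.2/28.80 = 0.4931
Since 0.4931 < 1, the system is STABLE.
The servers are busy 49.31% of the time.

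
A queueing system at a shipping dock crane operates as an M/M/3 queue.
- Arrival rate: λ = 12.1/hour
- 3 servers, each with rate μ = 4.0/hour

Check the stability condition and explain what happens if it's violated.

Stability requires ρ = λ/(cμ) < 1
ρ = 12.1/(3 × 4.0) = 12.1/12.00 = 1.0083
Since 1.0083 ≥ 1, the system is UNSTABLE.
Need c > λ/μ = 12.1/4.0 = 3.02.
Minimum servers needed: c = 4.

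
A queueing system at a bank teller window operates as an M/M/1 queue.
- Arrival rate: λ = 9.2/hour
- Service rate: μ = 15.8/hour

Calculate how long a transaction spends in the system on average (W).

First, compute utilization: ρ = λ/μ = 9.2/15.8 = 0.5823
For M/M/1: W = 1/(μ-λ)
W = 1/(15.8-9.2) = 1/6.60
W = 0.1515 hours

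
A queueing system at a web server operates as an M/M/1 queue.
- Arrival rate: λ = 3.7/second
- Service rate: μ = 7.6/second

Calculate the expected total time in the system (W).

First, compute utilization: ρ = λ/μ = 3.7/7.6 = 0.4868
For M/M/1: W = 1/(μ-λ)
W = 1/(7.6-3.7) = 1/3.90
W = 0.2564 seconds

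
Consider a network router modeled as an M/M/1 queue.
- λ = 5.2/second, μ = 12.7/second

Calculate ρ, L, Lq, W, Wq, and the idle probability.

Step 1: ρ = λ/μ = 5.2/12.7 = 0.4094
Step 2: L = λ/(μ-λ) = 5.2/7.50 = 0.6933
Step 3: Lq = λ²/(μ(μ-λ)) = 27.04/(12.7×7.50) = 0.2839
Step 4: W = 1/(μ-λ) = 1/7.50 = 0.13333
Step 5: Wq = λ/(μ(μ-λ)) = 5.2/(12.7×7.50) = 0.05459
Step 6: P(0) = 1-ρ = 0.5906
Verify: L = λW = 5.2×0.13333 = 0.6933 ✔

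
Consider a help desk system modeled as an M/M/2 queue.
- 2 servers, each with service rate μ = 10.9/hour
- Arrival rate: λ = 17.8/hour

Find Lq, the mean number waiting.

Traffic intensity: ρ = λ/(cμ) = 17.8/(2×10.9) = 0.8165
Since ρ = 0.8165 < 1, system is stable.
Offered load a = λ/μ = cρ = 17.8/10.9 = 1.6330
P₀ = [ Σₙ₌₀^1 aⁿ/n! + a^2/(2!(1-ρ)) ]⁻¹
Σ = a^0/0! + a^1/1! = 1.0000 + 1.6330 = 2.6330
a^2/(2!(1-ρ)) = 2.66678/(2 × 0.183486) = 7.2670
P₀ = 1/(2.6330 + 7.2670) = 0.1010
Lq = P₀·a^2·ρ / (2!(1-ρ)²) = 0.10101 × 2.6668 × 0.81651 / (2 × 0.033667) = 3.2665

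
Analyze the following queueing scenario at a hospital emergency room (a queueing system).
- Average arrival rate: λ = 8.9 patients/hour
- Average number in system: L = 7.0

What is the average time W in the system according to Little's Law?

Little's Law: L = λW, so W = L/λ
W = 7.0/8.9 = 0.7865 hours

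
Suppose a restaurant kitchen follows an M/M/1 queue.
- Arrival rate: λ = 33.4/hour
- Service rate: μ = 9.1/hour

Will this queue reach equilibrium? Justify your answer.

Stability requires ρ = λ/(cμ) < 1
ρ = 33.4/(1 × 9.1) = 33.4/9.10 = 3.6703
Since 3.6703 ≥ 1, the system is UNSTABLE.
Queue grows without bound. Need μ > λ = 33.4.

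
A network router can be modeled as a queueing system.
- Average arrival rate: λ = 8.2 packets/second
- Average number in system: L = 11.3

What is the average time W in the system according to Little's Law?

Little's Law: L = λW, so W = L/λ
W = 11.3/8.2 = 1.3780 seconds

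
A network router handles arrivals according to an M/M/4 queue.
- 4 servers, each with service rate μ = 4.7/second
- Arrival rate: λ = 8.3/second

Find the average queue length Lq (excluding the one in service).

Traffic intensity: ρ = λ/(cμ) = 8.3/(4×4.7) = 0.4415
Since ρ = 0.4415 < 1, system is stable.
Offered load a = λ/μ = cρ = 8.3/4.7 = 1.7660
P₀ = [ Σₙ₌₀^3 aⁿ/n! + a^4/(4!(1-ρ)) ]⁻¹
Σ = a^0/0! + a^1/1! + a^2/2! + a^3/3! = 1.00000 + 1.76596 + 1.55930 + 0.917887 = 5.2431
a^4/(4!(1-ρ)) = 9.7257/(24 × 0.5585) = 0.7256
P₀ = 1/(5.2431 + 0.7256) = 0.1675
Lq = P₀·a^4·ρ / (4!(1-ρ)²) = 0.16754 × 9.7257 × 0.44149 / (24 × 0.31193) = 0.09609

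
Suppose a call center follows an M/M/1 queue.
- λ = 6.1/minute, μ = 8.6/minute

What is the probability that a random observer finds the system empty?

ρ = λ/μ = 6.1/8.6 = 0.7093
P(0) = 1 - ρ = 1 - 0.7093 = 0.2907
The server is idle 29.07% of the time.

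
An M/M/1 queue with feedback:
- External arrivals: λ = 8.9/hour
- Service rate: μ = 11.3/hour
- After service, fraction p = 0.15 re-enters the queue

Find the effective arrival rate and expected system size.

Effective arrival rate: λ_eff = λ/(1-p) = 8.9/(1-0.15) = 8.9/0.85 = 10.470588
ρ = λ_eff/μ = 10.470588/11.3 = 0.9266007
L = ρ/(1-ρ) = 0.9266007/(1-0.9266007) = 12.6241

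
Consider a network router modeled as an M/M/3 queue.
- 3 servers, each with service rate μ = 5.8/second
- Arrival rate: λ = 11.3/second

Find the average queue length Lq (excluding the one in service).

Traffic intensity: ρ = λ/(cμ) = 11.3/(3×5.8) = 0.6494
Since ρ = 0.6494 < 1, system is stable.
Offered load a = λ/μ = cρ = 11.3/5.8 = 1.9483
P₀ = [ Σₙ₌₀^2 aⁿ/n! + a^3/(3!(1-ρ)) ]⁻¹
Σ = a^0/0! + a^1/1! + a^2/2! = 1.0000 + 1.9483 + 1.8979 = 4.8462
a^3/(3!(1-ρ)) = 7.3952/(6 × 0.35057) = 3.5158
P₀ = 1/(4.8462 + 3.5158) = 0.1196
Lq = P₀·a^3·ρ / (3!(1-ρ)²) = 0.1196 × 7.3952 × 0.6494 / (6 × 0.1229) = 0.7789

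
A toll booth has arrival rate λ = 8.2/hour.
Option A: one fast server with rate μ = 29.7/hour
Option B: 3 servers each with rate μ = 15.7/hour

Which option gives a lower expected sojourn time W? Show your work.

Option A: single server μ = 29.7 (M/M/1)
  ρ_A = 8.2/29.7 = 0.2761
  W_A = 1/(μ-λ) = 1/(29.7-8.2) = 1/21.50 = 0.04651

Option B: 3 servers μ = 15.7 (M/M/3)
  ρ_B = λ/(cμ) = 8.2/(3×15.7) = 0.1741
  Offered load a = λ/μ = cρ = 8.2/15.7 = 0.5223
  P₀ = [ Σₙ₌₀^2 aⁿ/n! + a^3/(3!(1-ρ)) ]⁻¹
  Σ = a^0/0! + a^1/1! + a^2/2! = 1.0000 + 0.5223 + 0.1364 = 1.6587
  a^3/(3!(1-ρ)) = 0.14248/(6 × 0.82590) = 0.02875
  P₀ = 1/(1.6587 + 0.02875) = 0.5926
  Lq = P₀·a^3·ρ / (3!(1-ρ)²) = 0.5926 × 0.1425 × 0.1741 / (6 × 0.6821) = 0.003592
  Wq_B = Lq/λ = 0.003592/8.2 = 0.0004380
  W_B = Wq_B + 1/μ = 0.0004380 + 0.06369 = 0.06413

Since W_A = 0.04651 < W_B = 0.06413, Option A (single fast server) has the shorter time in system.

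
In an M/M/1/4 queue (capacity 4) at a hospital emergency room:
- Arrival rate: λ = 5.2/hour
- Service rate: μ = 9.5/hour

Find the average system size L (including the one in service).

ρ = λ/μ = 5.2/9.5 = 0.54737
P₀ = (1-ρ)/(1-ρ^(K+1)) = (1-0.54737)/(1-0.54737^5) = 0.4526/0.9509 = 0.4760
P_K = P₀×ρ^K = 0.4760 × 0.54737^4 = 0.4760 × 0.08977 = 0.04273
L = ρ[1 - (K+1)ρ^K + Kρ^(K+1)] / [(1-ρ)(1-ρ^(K+1))]
L = 0.54737 × (1 - 5×0.08977 + 4×0.04914) / ((1 - 0.54737) × (1 - 0.04914)) = 0.9509 patients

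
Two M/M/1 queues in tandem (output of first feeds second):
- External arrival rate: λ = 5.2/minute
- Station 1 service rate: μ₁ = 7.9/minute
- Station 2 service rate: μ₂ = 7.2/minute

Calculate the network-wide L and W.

By Jackson's theorem, each station behaves as independent M/M/1.
Station 1: ρ₁ = 5.2/7.9 = 0.6582, L₁ = ρ₁/(1-ρ₁) = λ/(μ₁-λ) = 5.2/2.70 = 1.9259
Station 2: ρ₂ = 5.2/7.2 = 0.7222, L₂ = ρ₂/(1-ρ₂) = λ/(μ₂-λ) = 5.2/2.00 = 2.6000
Total: L = L₁ + L₂ = 1.9259 + 2.6000 = 4.5259
W = L/λ = 4.5259/5.2 = 0.8704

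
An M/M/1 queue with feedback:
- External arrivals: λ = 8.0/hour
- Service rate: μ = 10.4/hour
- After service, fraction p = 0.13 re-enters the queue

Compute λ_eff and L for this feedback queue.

Effective arrival rate: λ_eff = λ/(1-p) = 8.0/(1-0.13) = 8.0/0.87 = 9.1954
ρ = λ_eff/μ = 9.1954/10.4 = 0.884173
L = ρ/(1-ρ) = 0.884173/(1-0.884173) = 7.6336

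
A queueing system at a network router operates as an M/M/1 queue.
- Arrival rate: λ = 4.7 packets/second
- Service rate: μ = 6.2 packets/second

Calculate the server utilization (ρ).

Server utilization: ρ = λ/μ
ρ = 4.7/6.2 = 0.7581
The server is busy 75.81% of the time.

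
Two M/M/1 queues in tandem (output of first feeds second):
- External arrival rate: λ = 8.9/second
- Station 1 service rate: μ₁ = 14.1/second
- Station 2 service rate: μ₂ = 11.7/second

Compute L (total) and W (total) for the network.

By Jackson's theorem, each station behaves as independent M/M/1.
Station 1: ρ₁ = 8.9/14.1 = 0.6312, L₁ = ρ₁/(1-ρ₁) = λ/(μ₁-λ) = 8.9/5.20 = 1.71154
Station 2: ρ₂ = 8.9/11.7 = 0.7607, L₂ = ρ₂/(1-ρ₂) = λ/(μ₂-λ) = 8.9/2.80 = 3.17857
Total: L = L₁ + L₂ = 1.71154 + 3.17857 = 4.89011
W = L/λ = 4.89011/8.9 = 0.5495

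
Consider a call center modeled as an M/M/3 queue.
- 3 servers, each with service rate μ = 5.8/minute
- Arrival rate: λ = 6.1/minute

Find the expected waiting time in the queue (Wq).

Traffic intensity: ρ = λ/(cμ) = 6.1/(3×5.8) = 0.3506
Since ρ = 0.3506 < 1, system is stable.
Offered load a = λ/μ = cρ = 6.1/5.8 = 1.0517
P₀ = [ Σₙ₌₀^2 aⁿ/n! + a^3/(3!(1-ρ)) ]⁻¹
Σ = a^0/0! + a^1/1! + a^2/2! = 1.0000 + 1.0517 + 0.5531 = 2.6048
a^3/(3!(1-ρ)) = 1.1633/(6 × 0.6494) = 0.2986
P₀ = 1/(2.6048 + 0.2986) = 0.3444
Lq = P₀·a^3·ρ / (3!(1-ρ)²) = 0.34443 × 1.1633 × 0.35057 / (6 × 0.42175) = 0.05551
Wq = Lq/λ = 0.05551/6.1 = 0.009100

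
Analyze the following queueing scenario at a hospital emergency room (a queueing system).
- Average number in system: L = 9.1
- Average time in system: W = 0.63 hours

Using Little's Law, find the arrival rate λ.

Little's Law: L = λW, so λ = L/W
λ = 9.1/0.63 = 14.4444 patients/hour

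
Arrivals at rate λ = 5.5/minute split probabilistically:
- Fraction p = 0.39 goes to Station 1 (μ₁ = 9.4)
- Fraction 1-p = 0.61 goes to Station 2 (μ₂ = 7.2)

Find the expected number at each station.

Effective rates: λ₁ = 5.5×0.39 = 2.145, λ₂ = 5.5×0.61 = 3.355
Station 1: ρ₁ = 2.145/9.4 = 0.2282, L₁ = ρ₁/(1-ρ₁) = 0.2282/(1-0.2282) = 0.2957
Station 2: ρ₂ = 3.355/7.2 = 0.46597, L₂ = ρ₂/(1-ρ₂) = 0.46597/(1-0.46597) = 0.8726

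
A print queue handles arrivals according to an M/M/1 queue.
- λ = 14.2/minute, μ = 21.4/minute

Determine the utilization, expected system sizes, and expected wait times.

Step 1: ρ = λ/μ = 14.2/21.4 = 0.6636
Step 2: L = λ/(μ-λ) = 14.2/7.20 = 1.9722
Step 3: Lq = λ²/(μ(μ-λ)) = 201.64/(21.4×7.20) = 1.3087
Step 4: W = 1/(μ-λ) = 1/7.20 = 0.13889
Step 5: Wq = λ/(μ(μ-λ)) = 14.2/(21.4×7.20) = 0.09216
Step 6: P(0) = 1-ρ = 0.3364
Verify: L = λW = 14.2×0.13889 = 1.9722 ✔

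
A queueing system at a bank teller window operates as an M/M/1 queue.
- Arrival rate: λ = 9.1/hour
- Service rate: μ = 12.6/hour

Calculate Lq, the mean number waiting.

ρ = λ/μ = 9.1/12.6 = 0.7222
For M/M/1: Lq = λ²/(μ(μ-λ))
Lq = 82.81/(12.6 × 3.50)
Lq = 1.8778 transactions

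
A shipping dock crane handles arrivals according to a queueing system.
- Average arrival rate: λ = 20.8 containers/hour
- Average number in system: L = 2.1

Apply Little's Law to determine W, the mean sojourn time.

Little's Law: L = λW, so W = L/λ
W = 2.1/20.8 = 0.1010 hours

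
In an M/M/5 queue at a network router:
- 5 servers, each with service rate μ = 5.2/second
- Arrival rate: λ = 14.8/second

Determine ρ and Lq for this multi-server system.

Traffic intensity: ρ = λ/(cμ) = 14.8/(5×5.2) = 0.5692
Since ρ = 0.5692 < 1, system is stable.
Offered load a = λ/μ = cρ = 14.8/5.2 = 2.8462
P₀ = [ Σₙ₌₀^4 aⁿ/n! + a^5/(5!(1-ρ)) ]⁻¹
Σ = a^0/0! + a^1/1! + a^2/2! + a^3/3! + a^4/4! = 1.0000 + 2.8462 + 4.0503 + 3.8426 + 2.7341 = 14.4732
a^5/(5!(1-ρ)) = 186.7634/(120 × 0.43077) = 3.6130
P₀ = 1/(14.4732 + 3.6130) = 0.05529
Lq = P₀·a^5·ρ / (5!(1-ρ)²) = 0.055291 × 186.7634 × 0.56923 / (120 × 0.18556) = 0.2640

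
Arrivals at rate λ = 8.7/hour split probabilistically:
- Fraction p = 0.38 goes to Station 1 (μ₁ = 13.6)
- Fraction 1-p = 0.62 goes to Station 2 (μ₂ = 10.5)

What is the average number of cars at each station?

Effective rates: λ₁ = 8.7×0.38 = 3.306, λ₂ = 8.7×0.62 = 5.394
Station 1: ρ₁ = 3.306/13.6 = 0.2431, L₁ = ρ₁/(1-ρ₁) = 0.2431/(1-0.2431) = 0.3212
Station 2: ρ₂ = 5.394/10.5 = 0.51371, L₂ = ρ₂/(1-ρ₂) = 0.51371/(1-0.51371) = 1.0564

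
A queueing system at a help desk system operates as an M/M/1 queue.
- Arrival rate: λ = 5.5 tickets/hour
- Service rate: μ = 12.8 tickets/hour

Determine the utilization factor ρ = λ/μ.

Server utilization: ρ = λ/μ
ρ = 5.5/12.8 = 0.4297
The server is busy 42.97% of the time.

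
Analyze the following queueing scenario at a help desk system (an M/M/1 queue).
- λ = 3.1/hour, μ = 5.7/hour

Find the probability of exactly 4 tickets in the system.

ρ = λ/μ = 3.1/5.7 = 0.54386
P(n) = (1-ρ)ρⁿ
P(4) = (1-0.54386) × 0.54386^4
P(4) = 0.45614 × 0.087488
P(4) = 0.03991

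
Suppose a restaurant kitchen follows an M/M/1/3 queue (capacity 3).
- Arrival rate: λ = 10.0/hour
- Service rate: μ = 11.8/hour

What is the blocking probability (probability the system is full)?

ρ = λ/μ = 10.0/11.8 = 0.84746
P₀ = (1-ρ)/(1-ρ^(K+1)) = (1-0.84746)/(1-0.84746^4) = 0.1525/0.4842 = 0.3150
P_K = P₀×ρ^K = 0.3150 × 0.84746^3 = 0.3150 × 0.6086 = 0.1917
Blocking probability = 19.17%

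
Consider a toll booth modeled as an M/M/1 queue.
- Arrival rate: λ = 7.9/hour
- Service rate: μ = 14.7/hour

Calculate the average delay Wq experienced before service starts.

First, compute utilization: ρ = λ/μ = 7.9/14.7 = 0.5374
For M/M/1: Wq = λ/(μ(μ-λ))
Wq = 7.9/(14.7 × (14.7-7.9))
Wq = 7.9/(14.7 × 6.80)
Wq = 0.07903 hours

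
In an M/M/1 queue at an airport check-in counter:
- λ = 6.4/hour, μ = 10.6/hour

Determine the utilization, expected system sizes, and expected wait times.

Step 1: ρ = λ/μ = 6.4/10.6 = 0.6038
Step 2: L = λ/(μ-λ) = 6.4/4.20 = 1.5238
Step 3: Lq = λ²/(μ(μ-λ)) = 40.96/(10.6×4.20) = 0.9200
Step 4: W = 1/(μ-λ) = 1/4.20 = 0.2381
Step 5: Wq = λ/(μ(μ-λ)) = 6.4/(10.6×4.20) = 0.1438
Step 6: P(0) = 1-ρ = 0.3962
Verify: L = λW = 6.4×0.2381 = 1.5238 ✔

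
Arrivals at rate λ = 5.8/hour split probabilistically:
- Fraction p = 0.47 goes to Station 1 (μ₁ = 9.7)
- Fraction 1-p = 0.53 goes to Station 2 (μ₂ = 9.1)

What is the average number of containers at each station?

Effective rates: λ₁ = 5.8×0.47 = 2.726, λ₂ = 5.8×0.53 = 3.074
Station 1: ρ₁ = 2.726/9.7 = 0.28103, L₁ = ρ₁/(1-ρ₁) = 0.28103/(1-0.28103) = 0.3909
Station 2: ρ₂ = 3.074/9.1 = 0.3378, L₂ = ρ₂/(1-ρ₂) = 0.3378/(1-0.3378) = 0.5101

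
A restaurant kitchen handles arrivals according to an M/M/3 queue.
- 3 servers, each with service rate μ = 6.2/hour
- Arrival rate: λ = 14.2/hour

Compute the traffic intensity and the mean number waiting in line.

Traffic intensity: ρ = λ/(cμ) = 14.2/(3×6.2) = 0.7634
Since ρ = 0.7634 < 1, system is stable.
Offered load a = λ/μ = cρ = 14.2/6.2 = 2.2903
P₀ = [ Σₙ₌₀^2 aⁿ/n! + a^3/(3!(1-ρ)) ]⁻¹
Σ = a^0/0! + a^1/1! + a^2/2! = 1.0000 + 2.2903 + 2.6228 = 5.9131
a^3/(3!(1-ρ)) = 12.0141/(6 × 0.236559) = 8.4645
P₀ = 1/(5.9131 + 8.4645) = 0.06955
Lq = P₀·a^3·ρ / (3!(1-ρ)²) = 0.069553 × 12.0141 × 0.76344 / (6 × 0.055960) = 1.9000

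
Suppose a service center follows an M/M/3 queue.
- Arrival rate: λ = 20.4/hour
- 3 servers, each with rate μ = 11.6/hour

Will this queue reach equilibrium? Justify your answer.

Stability requires ρ = λ/(cμ) < 1
ρ = 20.4/(3 × 11.6) = 20.4/34.80 = 0.5862
Since 0.5862 < 1, the system is STABLE.
The servers are busy 58.62% of the time.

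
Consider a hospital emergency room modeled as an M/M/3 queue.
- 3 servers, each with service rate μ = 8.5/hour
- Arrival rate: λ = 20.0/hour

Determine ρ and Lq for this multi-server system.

Traffic intensity: ρ = λ/(cμ) = 20.0/(3×8.5) = 0.7843
Since ρ = 0.7843 < 1, system is stable.
Offered load a = λ/μ = cρ = 20.0/8.5 = 2.3529
P₀ = [ Σₙ₌₀^2 aⁿ/n! + a^3/(3!(1-ρ)) ]⁻¹
Σ = a^0/0! + a^1/1! + a^2/2! = 1.0000 + 2.3529 + 2.7682 = 6.1211
a^3/(3!(1-ρ)) = 13.0267/(6 × 0.215686) = 10.0661
P₀ = 1/(6.1211 + 10.0661) = 0.06178
Lq = P₀·a^3·ρ / (3!(1-ρ)²) = 0.061777 × 13.0267 × 0.78431 / (6 × 0.046521) = 2.2613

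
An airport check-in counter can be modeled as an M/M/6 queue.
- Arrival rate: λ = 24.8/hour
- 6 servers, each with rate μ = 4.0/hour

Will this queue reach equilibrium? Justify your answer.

Stability requires ρ = λ/(cμ) < 1
ρ = 24.8/(6 × 4.0) = 24.8/24.00 = 1.0333
Since 1.0333 ≥ 1, the system is UNSTABLE.
Need c > λ/μ = 24.8/4.0 = 6.20.
Minimum servers needed: c = 7.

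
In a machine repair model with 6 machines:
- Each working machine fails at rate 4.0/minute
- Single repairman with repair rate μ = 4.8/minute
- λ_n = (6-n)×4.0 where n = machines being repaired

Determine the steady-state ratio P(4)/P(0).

P(4)/P(0) = ∏_{i=0}^{4-1} λ_i/μ_{i+1}
= (6-0)×4.0/4.8 × (6-1)×4.0/4.8 × (6-2)×4.0/4.8 × (6-3)×4.0/4.8
= 173.6111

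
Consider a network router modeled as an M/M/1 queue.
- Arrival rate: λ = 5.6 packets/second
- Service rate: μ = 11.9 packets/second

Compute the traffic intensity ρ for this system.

Server utilization: ρ = λ/μ
ρ = 5.6/11.9 = 0.4706
The server is busy 47.06% of the time.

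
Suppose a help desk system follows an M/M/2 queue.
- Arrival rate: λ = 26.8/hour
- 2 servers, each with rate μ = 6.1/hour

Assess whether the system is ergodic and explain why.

Stability requires ρ = λ/(cμ) < 1
ρ = 26.8/(2 × 6.1) = 26.8/12.20 = 2.1967
Since 2.1967 ≥ 1, the system is UNSTABLE.
Need c > λ/μ = 26.8/6.1 = 4.39.
Minimum servers needed: c = 5.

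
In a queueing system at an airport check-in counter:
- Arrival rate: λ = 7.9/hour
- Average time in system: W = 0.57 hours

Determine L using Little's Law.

Little's Law: L = λW
L = 7.9 × 0.57 = 4.5030 passengers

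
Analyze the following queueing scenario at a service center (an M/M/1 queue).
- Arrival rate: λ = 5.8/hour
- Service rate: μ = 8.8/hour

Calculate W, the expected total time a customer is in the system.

First, compute utilization: ρ = λ/μ = 5.8/8.8 = 0.6591
For M/M/1: W = 1/(μ-λ)
W = 1/(8.8-5.8) = 1/3.00
W = 0.3333 hours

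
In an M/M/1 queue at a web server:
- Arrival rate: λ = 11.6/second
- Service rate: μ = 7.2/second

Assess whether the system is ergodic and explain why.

Stability requires ρ = λ/(cμ) < 1
ρ = 11.6/(1 × 7.2) = 11.6/7.20 = 1.6111
Since 1.6111 ≥ 1, the system is UNSTABLE.
Queue grows without bound. Need μ > λ = 11.6.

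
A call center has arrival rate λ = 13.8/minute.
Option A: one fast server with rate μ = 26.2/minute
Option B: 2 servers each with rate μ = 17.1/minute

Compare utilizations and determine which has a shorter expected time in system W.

Option A: single server μ = 26.2 (M/M/1)
  ρ_A = 13.8/26.2 = 0.5267
  W_A = 1/(μ-λ) = 1/(26.2-13.8) = 1/12.40 = 0.08065

Option B: 2 servers μ = 17.1 (M/M/2)
  ρ_B = λ/(cμ) = 13.8/(2×17.1) = 0.4035
  Offered load a = λ/μ = cρ = 13.8/17.1 = 0.8070
  P₀ = [ Σₙ₌₀^1 aⁿ/n! + a^2/(2!(1-ρ)) ]⁻¹
  Σ = a^0/0! + a^1/1! = 1.0000 + 0.8070 = 1.8070
  a^2/(2!(1-ρ)) = 0.6513/(2 × 0.5965) = 0.5459
  P₀ = 1/(1.8070 + 0.5459) = 0.4250
  Lq = P₀·a^2·ρ / (2!(1-ρ)²) = 0.4250 × 0.6513 × 0.4035 / (2 × 0.3558) = 0.1570
  Wq_B = Lq/λ = 0.15695/13.8 = 0.01137
  W_B = Wq_B + 1/μ = 0.01137 + 0.05848 = 0.06985

Since W_B = 0.06985 < W_A = 0.08065, Option B (multiple servers) has the shorter time in system.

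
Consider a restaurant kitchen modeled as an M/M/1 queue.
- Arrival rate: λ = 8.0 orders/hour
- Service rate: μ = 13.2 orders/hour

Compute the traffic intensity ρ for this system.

Server utilization: ρ = λ/μ
ρ = 8.0/13.2 = 0.6061
The server is busy 60.61% of the time.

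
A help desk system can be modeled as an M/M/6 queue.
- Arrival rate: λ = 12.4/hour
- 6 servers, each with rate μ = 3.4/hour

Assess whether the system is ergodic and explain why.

Stability requires ρ = λ/(cμ) < 1
ρ = 12.4/(6 × 3.4) = 12.4/20.40 = 0.6078
Since 0.6078 < 1, the system is STABLE.
The servers are busy 60.78% of the time.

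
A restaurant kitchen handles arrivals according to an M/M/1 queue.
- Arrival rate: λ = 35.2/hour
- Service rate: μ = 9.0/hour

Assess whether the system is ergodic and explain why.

Stability requires ρ = λ/(cμ) < 1
ρ = 35.2/(1 × 9.0) = 35.2/9.00 = 3.9111
Since 3.9111 ≥ 1, the system is UNSTABLE.
Queue grows without bound. Need μ > λ = 35.2.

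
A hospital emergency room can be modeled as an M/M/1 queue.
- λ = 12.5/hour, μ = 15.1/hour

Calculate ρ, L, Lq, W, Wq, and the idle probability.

Step 1: ρ = λ/μ = 12.5/15.1 = 0.8278
Step 2: L = λ/(μ-λ) = 12.5/2.60 = 4.8077
Step 3: Lq = λ²/(μ(μ-λ)) = 156.25/(15.1×2.60) = 3.9799
Step 4: W = 1/(μ-λ) = 1/2.60 = 0.384615
Step 5: Wq = λ/(μ(μ-λ)) = 12.5/(15.1×2.60) = 0.3184
Step 6: P(0) = 1-ρ = 0.1722
Verify: L = λW = 12.5×0.384615 = 4.8077 ✔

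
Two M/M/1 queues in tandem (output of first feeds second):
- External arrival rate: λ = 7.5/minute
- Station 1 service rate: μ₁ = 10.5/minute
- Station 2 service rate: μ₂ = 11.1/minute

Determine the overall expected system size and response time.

By Jackson's theorem, each station behaves as independent M/M/1.
Station 1: ρ₁ = 7.5/10.5 = 0.7143, L₁ = ρ₁/(1-ρ₁) = λ/(μ₁-λ) = 7.5/3.00 = 2.5000
Station 2: ρ₂ = 7.5/11.1 = 0.6757, L₂ = ρ₂/(1-ρ₂) = λ/(μ₂-λ) = 7.5/3.60 = 2.0833
Total: L = L₁ + L₂ = 2.5000 + 2.0833 = 4.5833
W = L/λ = 4.5833/7.5 = 0.6111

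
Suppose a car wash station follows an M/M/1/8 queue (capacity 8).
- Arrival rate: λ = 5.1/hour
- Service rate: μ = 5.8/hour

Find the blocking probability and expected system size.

ρ = λ/μ = 5.1/5.8 = 0.8793
P₀ = (1-ρ)/(1-ρ^(K+1)) = (1-0.8793)/(1-0.8793^9) = 0.1207/0.6858 = 0.1760
P_K = P₀×ρ^K = 0.1760 × 0.8793^8 = 0.1760 × 0.3574 = 0.06290
Blocking probability P_8 = 0.06290 (6.29%)
L = ρ[1 - (K+1)ρ^K + Kρ^(K+1)] / [(1-ρ)(1-ρ^(K+1))]
L = 0.8793 × (1 - 9×0.357352 + 8×0.314220) / ((1 - 0.8793) × (1 - 0.314220)) = 3.1613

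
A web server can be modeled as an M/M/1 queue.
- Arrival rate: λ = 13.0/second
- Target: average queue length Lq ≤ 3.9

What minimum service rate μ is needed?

For M/M/1: Lq = λ²/(μ(μ-λ))
Need Lq ≤ 3.9, i.e. μ(μ-λ) ≥ λ²/3.9
μ² - 13.0μ - 169.00/3.9 ≥ 0  →  μ² - 13.0μ - 43.33333 ≥ 0
Quadratic formula (positive root): μ = [λ + √(λ² + 4×43.33333)]/2
Discriminant: 169.00 + 4×43.33333 = 342.3333, √342.3333 = 18.50225
μ ≥ (13.0 + 18.50225)/2 = 15.7511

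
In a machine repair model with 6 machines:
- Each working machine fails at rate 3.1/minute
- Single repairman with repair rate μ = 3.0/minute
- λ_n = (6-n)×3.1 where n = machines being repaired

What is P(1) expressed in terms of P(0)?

P(1)/P(0) = ∏_{i=0}^{1-1} λ_i/μ_{i+1}
= (6-0)×3.1/3.0
= 6.2000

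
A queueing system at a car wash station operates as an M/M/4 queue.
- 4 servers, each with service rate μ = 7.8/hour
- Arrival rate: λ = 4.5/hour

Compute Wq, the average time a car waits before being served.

Traffic intensity: ρ = λ/(cμ) = 4.5/(4×7.8) = 0.1442
Since ρ = 0.1442 < 1, system is stable.
Offered load a = λ/μ = cρ = 4.5/7.8 = 0.5769
P₀ = [ Σₙ₌₀^3 aⁿ/n! + a^4/(4!(1-ρ)) ]⁻¹
Σ = a^0/0! + a^1/1! + a^2/2! + a^3/3! = 1.0000 + 0.5769 + 0.1664 + 0.03200 = 1.7753
a^4/(4!(1-ρ)) = 0.11078/(24 × 0.85577) = 0.005394
P₀ = 1/(1.7753 + 0.005394) = 0.5616
Lq = P₀·a^4·ρ / (4!(1-ρ)²) = 0.5616 × 0.1108 × 0.1442 / (24 × 0.7323) = 0.0005105
Wq = Lq/λ = 0.0005105/4.5 = 0.0001134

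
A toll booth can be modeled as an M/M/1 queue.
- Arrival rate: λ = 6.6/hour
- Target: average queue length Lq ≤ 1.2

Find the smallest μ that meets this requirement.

For M/M/1: Lq = λ²/(μ(μ-λ))
Need Lq ≤ 1.2, i.e. μ(μ-λ) ≥ λ²/1.2
μ² - 6.6μ - 43.56/1.2 ≥ 0  →  μ² - 6.6μ - 36.3000 ≥ 0
Quadratic formula (positive root): μ = [λ + √(λ² + 4×36.3000)]/2
Discriminant: 43.56 + 4×36.3000 = 188.7600, √188.7600 = 13.7390
μ ≥ (6.6 + 13.7390)/2 = 10.1695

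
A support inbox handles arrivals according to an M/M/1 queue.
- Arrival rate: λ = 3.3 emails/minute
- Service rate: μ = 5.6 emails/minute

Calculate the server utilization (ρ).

Server utilization: ρ = λ/μ
ρ = 3.3/5.6 = 0.5893
The server is busy 58.93% of the time.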